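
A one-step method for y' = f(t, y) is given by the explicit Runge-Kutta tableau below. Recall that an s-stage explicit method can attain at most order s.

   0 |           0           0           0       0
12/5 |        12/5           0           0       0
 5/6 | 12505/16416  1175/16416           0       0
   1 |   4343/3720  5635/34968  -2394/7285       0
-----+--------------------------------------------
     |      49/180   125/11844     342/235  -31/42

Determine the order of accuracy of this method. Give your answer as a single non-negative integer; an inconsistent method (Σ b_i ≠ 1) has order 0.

b = (49/180, 125/11844, 342/235, -31/42)
c = (0, 12/5, 5/6, 1)
Ac = (0, 0, 235/1368, 7/62)
Σ b_i: 49/180·1 + 125/11844·1 + 342/235·1 + (-31/42)·1 = 1 ✓
b·c: 125/11844·12/5 + 342/235·5/6 + (-31/42)·1 = 1/2 ✓
b·c²: 125/11844·144/25 + 342/235·25/36 + (-31/42)·1 = 1/3 ✓
b·Ac: 342/235·235/1368 + (-31/42)·7/62 = 1/6 ✓
b·c³: 125/11844·1728/125 + 342/235·125/216 + (-31/42)·1 = 1/4 ✓
b·(c∘Ac): 342/235·1175/8208 + (-31/42)·7/62 = 1/8 ✓
b·Ac²: 342/235·47/114 + (-31/42)·7/10 = 1/12 ✓
b·A²c: (-31/42)·(-7/124) = 1/24 ✓; 4 stages ⇒ order 4.

4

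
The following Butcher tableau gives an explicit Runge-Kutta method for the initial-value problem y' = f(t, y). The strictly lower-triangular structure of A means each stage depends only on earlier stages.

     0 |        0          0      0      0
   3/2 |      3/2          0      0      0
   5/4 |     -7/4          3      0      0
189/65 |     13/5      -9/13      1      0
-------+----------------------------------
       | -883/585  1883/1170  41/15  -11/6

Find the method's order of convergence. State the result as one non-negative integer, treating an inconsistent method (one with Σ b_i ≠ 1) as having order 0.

2

b = (-883/585, 1883/1170, 41/15, -11/6)
c = (0, 3/2, 5/4, 189/65)
Ac = (0, 0, 9/2, 11/52)
Σ b_i: (-883/585)·1 + 1883/1170·1 + 41/15·1 + (-11/6)·1 = 1 ✓
b·c: 1883/1170·3/2 + 41/15·5/4 + (-11/6)·189/65 = 1/2 ✓
b·c²: 1883/1170·9/4 + 41/15·25/16 + (-11/6)·35721/4225 = -1542953/202800 ≠ 1/3 ⇒ order 2.
b·Ac: 41/15·9/2 + (-11/6)·11/52 = 18583/1560 ≠ 1/6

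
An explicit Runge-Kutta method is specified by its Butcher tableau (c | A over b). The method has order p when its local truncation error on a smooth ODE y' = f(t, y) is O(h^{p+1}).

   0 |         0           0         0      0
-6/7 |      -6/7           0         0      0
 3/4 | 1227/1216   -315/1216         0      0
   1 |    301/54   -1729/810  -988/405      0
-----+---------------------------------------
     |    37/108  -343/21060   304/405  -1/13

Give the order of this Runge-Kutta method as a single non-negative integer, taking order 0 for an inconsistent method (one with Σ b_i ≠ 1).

b = (37/108, -343/21060, 304/405, -1/13)
c = (0, -6/7, 3/4, 1)
Ac = (0, 0, 135/608, 0)
Σ b_i: 37/108·1 + (-343/21060)·1 + 304/405·1 + (-1/13)·1 = 1 ✓
b·c: (-343/21060)·(-6/7) + 304/405·3/4 + (-1/13)·1 = 1/2 ✓
b·c²: (-343/21060)·36/49 + 304/405·9/16 + (-1/13)·1 = 1/3 ✓
b·Ac: 304/405·135/608 = 1/6 ✓
b·c³: (-343/21060)·(-216/343) + 304/405·27/64 + (-1/13)·1 = 1/4 ✓
b·(c∘Ac): 304/405·405/2432 = 1/8 ✓
b·Ac²: 304/405·(-405/2128) + (-1/13)·(-247/84) = 1/12 ✓
b·A²c: (-1/13)·(-13/24) = 1/24 ✓; 4 stages ⇒ order 4.

4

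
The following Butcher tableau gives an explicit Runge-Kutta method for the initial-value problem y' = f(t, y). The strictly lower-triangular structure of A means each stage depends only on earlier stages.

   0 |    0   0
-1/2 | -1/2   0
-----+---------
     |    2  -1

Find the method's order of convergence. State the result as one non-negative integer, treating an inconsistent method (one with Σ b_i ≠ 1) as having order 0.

b = (2, -1)
c = (0, -1/2)
Σ b_i: 2·1 + (-1)·1 = 1 ✓
b·c: (-1)·(-1/2) = 1/2 ✓; 2 stages ⇒ order 2.

2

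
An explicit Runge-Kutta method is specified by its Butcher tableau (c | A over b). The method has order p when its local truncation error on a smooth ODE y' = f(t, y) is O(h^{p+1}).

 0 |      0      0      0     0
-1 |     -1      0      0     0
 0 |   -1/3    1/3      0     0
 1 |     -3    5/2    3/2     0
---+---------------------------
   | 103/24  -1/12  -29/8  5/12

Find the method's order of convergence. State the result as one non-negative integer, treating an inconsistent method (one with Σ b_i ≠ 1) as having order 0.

3

b = (103/24, -1/12, -29/8, 5/12)
c = (0, -1, 0, 1)
Ac = (0, 0, -1/3, -5/2)
Σ b_i: 103/24·1 + (-1/12)·1 + (-29/8)·1 + 5/12·1 = 1 ✓
b·c: (-1/12)·(-1) + 5/12·1 = 1/2 ✓
b·c²: (-1/12)·1 + 5/12·1 = 1/3 ✓
b·Ac: (-29/8)·(-1/3) + 5/12·(-5/2) = 1/6 ✓
b·c³: (-1/12)·(-1) + 5/12·1 = 1/2 ≠ 1/4 ⇒ order 3.
b·(c∘Ac): 5/12·(-5/2) = -25/24 ≠ 1/8
b·Ac²: (-29/8)·1/3 + 5/12·5/2 = -1/6 ≠ 1/12
b·A²c: 5/12·(-1/2) = -5/24 ≠ 1/24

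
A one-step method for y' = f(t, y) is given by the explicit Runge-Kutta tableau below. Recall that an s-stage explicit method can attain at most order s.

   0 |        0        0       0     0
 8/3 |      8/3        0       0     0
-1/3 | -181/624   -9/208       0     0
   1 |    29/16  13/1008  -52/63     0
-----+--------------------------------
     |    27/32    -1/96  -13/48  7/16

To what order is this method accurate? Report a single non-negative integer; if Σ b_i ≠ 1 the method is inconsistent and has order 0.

b = (27/32, -1/96, -13/48, 7/16)
c = (0, 8/3, -1/3, 1)
Ac = (0, 0, -3/26, 13/42)
Σ b_i: 27/32·1 + (-1/96)·1 + (-13/48)·1 + 7/16·1 = 1 ✓
b·c: (-1/96)·8/3 + (-13/48)·(-1/3) + 7/16·1 = 1/2 ✓
b·c²: (-1/96)·64/9 + (-13/48)·1/9 + 7/16·1 = 1/3 ✓
b·Ac: (-13/48)·(-3/26) + 7/16·13/42 = 1/6 ✓
b·c³: (-1/96)·512/27 + (-13/48)·(-1/27) + 7/16·1 = 1/4 ✓
b·(c∘Ac): (-13/48)·1/26 + 7/16·13/42 = 1/8 ✓
b·Ac²: (-13/48)·(-4/13) = 1/12 ✓
b·A²c: 7/16·2/21 = 1/24 ✓; 4 stages ⇒ order 4.

4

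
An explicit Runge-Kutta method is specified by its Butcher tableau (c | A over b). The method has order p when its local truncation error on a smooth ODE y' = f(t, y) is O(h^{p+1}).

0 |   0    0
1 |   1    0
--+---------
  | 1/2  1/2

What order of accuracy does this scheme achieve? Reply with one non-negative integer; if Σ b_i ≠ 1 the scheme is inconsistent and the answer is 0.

b = (1/2, 1/2)
c = (0, 1)
Σ b_i: 1/2·1 + 1/2·1 = 1 ✓
b·c: 1/2·1 = 1/2 ✓; 2 stages ⇒ order 2.

2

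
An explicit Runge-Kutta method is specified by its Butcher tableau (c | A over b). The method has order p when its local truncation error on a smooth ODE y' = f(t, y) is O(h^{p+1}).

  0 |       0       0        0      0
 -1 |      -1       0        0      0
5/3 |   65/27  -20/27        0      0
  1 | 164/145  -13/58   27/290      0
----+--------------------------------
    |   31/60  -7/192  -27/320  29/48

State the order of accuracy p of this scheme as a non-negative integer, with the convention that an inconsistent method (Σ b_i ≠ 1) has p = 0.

b = (31/60, -7/192, -27/320, 29/48)
c = (0, -1, 5/3, 1)
Ac = (0, 0, 20/27, 11/29)
Σ b_i: 31/60·1 + (-7/192)·1 + (-27/320)·1 + 29/48·1 = 1 ✓
b·c: (-7/192)·(-1) + (-27/320)·5/3 + 29/48·1 = 1/2 ✓
b·c²: (-7/192)·1 + (-27/320)·25/9 + 29/48·1 = 1/3 ✓
b·Ac: (-27/320)·20/27 + 29/48·11/29 = 1/6 ✓
b·c³: (-7/192)·(-1) + (-27/320)·125/27 + 29/48·1 = 1/4 ✓
b·(c∘Ac): (-27/320)·100/81 + 29/48·11/29 = 1/8 ✓
b·Ac²: (-27/320)·(-20/27) + 29/48·1/29 = 1/12 ✓
b·A²c: 29/48·2/29 = 1/24 ✓; 4 stages ⇒ order 4.

4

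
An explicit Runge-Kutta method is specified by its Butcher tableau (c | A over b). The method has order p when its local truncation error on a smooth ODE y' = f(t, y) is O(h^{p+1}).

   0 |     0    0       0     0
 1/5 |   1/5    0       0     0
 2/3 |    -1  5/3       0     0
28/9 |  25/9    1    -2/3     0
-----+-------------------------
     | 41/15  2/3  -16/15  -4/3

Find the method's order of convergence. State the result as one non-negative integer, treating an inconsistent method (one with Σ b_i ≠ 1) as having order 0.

1

b = (41/15, 2/3, -16/15, -4/3)
c = (0, 1/5, 2/3, 28/9)
Ac = (0, 0, 1/3, -11/45)
Σ b_i: 41/15·1 + 2/3·1 + (-16/15)·1 + (-4/3)·1 = 1 ✓
b·c: 2/3·1/5 + (-16/15)·2/3 + (-4/3)·28/9 = -638/135 ≠ 1/2 ⇒ order 1.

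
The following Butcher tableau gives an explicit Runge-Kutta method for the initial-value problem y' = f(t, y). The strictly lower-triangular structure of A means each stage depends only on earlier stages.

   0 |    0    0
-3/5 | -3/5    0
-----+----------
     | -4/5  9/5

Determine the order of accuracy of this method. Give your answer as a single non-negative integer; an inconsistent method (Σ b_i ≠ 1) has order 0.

b = (-4/5, 9/5)
c = (0, -3/5)
Σ b_i: (-4/5)·1 + 9/5·1 = 1 ✓
b·c: 9/5·(-3/5) = -27/25 ≠ 1/2 ⇒ order 1.

1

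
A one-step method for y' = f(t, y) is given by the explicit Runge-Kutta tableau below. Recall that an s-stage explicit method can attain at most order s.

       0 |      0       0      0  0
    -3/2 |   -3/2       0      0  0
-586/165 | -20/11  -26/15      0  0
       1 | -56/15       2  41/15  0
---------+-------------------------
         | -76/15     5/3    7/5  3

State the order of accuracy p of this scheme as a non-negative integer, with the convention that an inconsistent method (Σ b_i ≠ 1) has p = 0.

1

b = (-76/15, 5/3, 7/5, 3)
c = (0, -3/2, -586/165, 1)
Ac = (0, 0, 13/5, -31451/2475)
Σ b_i: (-76/15)·1 + 5/3·1 + 7/5·1 + 3·1 = 1 ✓
b·c: 5/3·(-3/2) + 7/5·(-586/165) + 3·1 = -7379/1650 ≠ 1/2 ⇒ order 1.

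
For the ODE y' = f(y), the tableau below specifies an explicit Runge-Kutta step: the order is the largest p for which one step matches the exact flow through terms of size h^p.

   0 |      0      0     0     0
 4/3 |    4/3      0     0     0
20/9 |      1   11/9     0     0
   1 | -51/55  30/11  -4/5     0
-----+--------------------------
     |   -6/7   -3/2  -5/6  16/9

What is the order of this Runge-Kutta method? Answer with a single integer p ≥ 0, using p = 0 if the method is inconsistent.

b = (-6/7, -3/2, -5/6, 16/9)
c = (0, 4/3, 20/9, 1)
Ac = (0, 0, 44/27, 184/99)
Σ b_i: (-6/7)·1 + (-3/2)·1 + (-5/6)·1 + 16/9·1 = -89/63 ≠ 1 ⇒ order 0.

0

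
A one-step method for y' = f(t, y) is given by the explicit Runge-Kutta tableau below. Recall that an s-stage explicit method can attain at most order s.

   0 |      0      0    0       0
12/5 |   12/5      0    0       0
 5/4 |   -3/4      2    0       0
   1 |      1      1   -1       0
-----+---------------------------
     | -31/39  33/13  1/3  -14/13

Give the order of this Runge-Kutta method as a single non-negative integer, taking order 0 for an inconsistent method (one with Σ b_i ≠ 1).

b = (-31/39, 33/13, 1/3, -14/13)
c = (0, 12/5, 5/4, 1)
Ac = (0, 0, 24/5, 23/20)
Σ b_i: (-31/39)·1 + 33/13·1 + 1/3·1 + (-14/13)·1 = 1 ✓
b·c: 33/13·12/5 + 1/3·5/4 + (-14/13)·1 = 4237/780 ≠ 1/2 ⇒ order 1.

1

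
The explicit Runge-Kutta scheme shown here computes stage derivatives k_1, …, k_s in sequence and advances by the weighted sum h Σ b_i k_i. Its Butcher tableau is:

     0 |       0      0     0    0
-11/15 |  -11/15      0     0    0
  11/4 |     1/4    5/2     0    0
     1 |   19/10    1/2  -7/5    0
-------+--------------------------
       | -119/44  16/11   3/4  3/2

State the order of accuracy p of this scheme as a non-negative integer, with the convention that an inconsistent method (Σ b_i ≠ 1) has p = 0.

b = (-119/44, 16/11, 3/4, 3/2)
c = (0, -11/15, 11/4, 1)
Ac = (0, 0, -11/6, -253/60)
Σ b_i: (-119/44)·1 + 16/11·1 + 3/4·1 + 3/2·1 = 1 ✓
b·c: 16/11·(-11/15) + 3/4·11/4 + 3/2·1 = 599/240 ≠ 1/2 ⇒ order 1.

1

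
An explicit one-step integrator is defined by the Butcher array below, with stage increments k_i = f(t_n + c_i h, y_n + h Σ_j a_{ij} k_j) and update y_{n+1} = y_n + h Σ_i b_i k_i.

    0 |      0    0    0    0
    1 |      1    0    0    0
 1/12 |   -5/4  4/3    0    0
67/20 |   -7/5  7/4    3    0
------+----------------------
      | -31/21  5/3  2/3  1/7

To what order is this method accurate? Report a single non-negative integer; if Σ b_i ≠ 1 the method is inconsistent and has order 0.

b = (-31/21, 5/3, 2/3, 1/7)
c = (0, 1, 1/12, 67/20)
Ac = (0, 0, 4/3, 2)
Σ b_i: (-31/21)·1 + 5/3·1 + 2/3·1 + 1/7·1 = 1 ✓
b·c: 5/3·1 + 2/3·1/12 + 1/7·67/20 = 2773/1260 ≠ 1/2 ⇒ order 1.

1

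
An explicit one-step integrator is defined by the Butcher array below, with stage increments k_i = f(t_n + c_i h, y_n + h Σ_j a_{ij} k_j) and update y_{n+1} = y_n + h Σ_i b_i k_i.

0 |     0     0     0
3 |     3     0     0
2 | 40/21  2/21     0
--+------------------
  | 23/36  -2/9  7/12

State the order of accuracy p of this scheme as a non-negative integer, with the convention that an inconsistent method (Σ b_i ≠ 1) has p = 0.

3

b = (23/36, -2/9, 7/12)
c = (0, 3, 2)
Ac = (0, 0, 2/7)
Σ b_i: 23/36·1 + (-2/9)·1 + 7/12·1 = 1 ✓
b·c: (-2/9)·3 + 7/12·2 = 1/2 ✓
b·c²: (-2/9)·9 + 7/12·4 = 1/3 ✓
b·Ac: 7/12·2/7 = 1/6 ✓; 3 stages ⇒ order 3.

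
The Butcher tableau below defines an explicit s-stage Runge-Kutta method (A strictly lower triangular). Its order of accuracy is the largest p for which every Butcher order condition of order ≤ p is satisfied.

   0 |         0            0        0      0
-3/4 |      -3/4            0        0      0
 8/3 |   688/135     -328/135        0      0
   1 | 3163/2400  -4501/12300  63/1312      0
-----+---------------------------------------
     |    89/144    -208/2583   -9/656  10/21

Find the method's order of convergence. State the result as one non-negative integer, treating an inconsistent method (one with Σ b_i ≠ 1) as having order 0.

b = (89/144, -208/2583, -9/656, 10/21)
c = (0, -3/4, 8/3, 1)
Ac = (0, 0, 82/45, 161/400)
Σ b_i: 89/144·1 + (-208/2583)·1 + (-9/656)·1 + 10/21·1 = 1 ✓
b·c: (-208/2583)·(-3/4) + (-9/656)·8/3 + 10/21·1 = 1/2 ✓
b·c²: (-208/2583)·9/16 + (-9/656)·64/9 + 10/21·1 = 1/3 ✓
b·Ac: (-9/656)·82/45 + 10/21·161/400 = 1/6 ✓
b·c³: (-208/2583)·(-27/64) + (-9/656)·512/27 + 10/21·1 = 1/4 ✓
b·(c∘Ac): (-9/656)·656/135 + 10/21·161/400 = 1/8 ✓
b·Ac²: (-9/656)·(-41/30) + 10/21·217/1600 = 1/12 ✓
b·A²c: 10/21·7/80 = 1/24 ✓; 4 stages ⇒ order 4.

4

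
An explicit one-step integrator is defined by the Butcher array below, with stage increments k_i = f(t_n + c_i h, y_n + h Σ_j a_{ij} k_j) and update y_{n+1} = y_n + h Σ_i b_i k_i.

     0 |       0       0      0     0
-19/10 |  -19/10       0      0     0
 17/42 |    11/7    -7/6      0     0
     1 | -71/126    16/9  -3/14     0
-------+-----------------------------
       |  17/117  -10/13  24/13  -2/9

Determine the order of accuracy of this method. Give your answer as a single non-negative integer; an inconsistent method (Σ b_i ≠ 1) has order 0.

1

b = (17/117, -10/13, 24/13, -2/9)
c = (0, -19/10, 17/42, 1)
Ac = (0, 0, 133/60, -30557/8820)
Σ b_i: 17/117·1 + (-10/13)·1 + 24/13·1 + (-2/9)·1 = 1 ✓
b·c: (-10/13)·(-19/10) + 24/13·17/42 + (-2/9)·1 = 1627/819 ≠ 1/2 ⇒ order 1.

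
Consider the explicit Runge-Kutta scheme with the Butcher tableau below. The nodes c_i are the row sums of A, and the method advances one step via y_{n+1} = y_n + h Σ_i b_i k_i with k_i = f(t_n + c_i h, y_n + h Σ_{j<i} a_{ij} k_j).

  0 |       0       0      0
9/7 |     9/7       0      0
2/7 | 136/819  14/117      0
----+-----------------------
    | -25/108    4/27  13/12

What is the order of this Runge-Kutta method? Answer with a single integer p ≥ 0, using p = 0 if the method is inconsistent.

3

b = (-25/108, 4/27, 13/12)
c = (0, 9/7, 2/7)
Ac = (0, 0, 2/13)
Σ b_i: (-25/108)·1 + 4/27·1 + 13/12·1 = 1 ✓
b·c: 4/27·9/7 + 13/12·2/7 = 1/2 ✓
b·c²: 4/27·81/49 + 13/12·4/49 = 1/3 ✓
b·Ac: 13/12·2/13 = 1/6 ✓; 3 stages ⇒ order 3.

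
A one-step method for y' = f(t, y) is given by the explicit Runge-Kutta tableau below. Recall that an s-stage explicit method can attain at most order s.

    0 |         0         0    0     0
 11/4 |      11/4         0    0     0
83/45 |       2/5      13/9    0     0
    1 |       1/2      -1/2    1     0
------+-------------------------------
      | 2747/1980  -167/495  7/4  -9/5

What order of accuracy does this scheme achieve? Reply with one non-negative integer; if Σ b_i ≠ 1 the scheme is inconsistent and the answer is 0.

2

b = (2747/1980, -167/495, 7/4, -9/5)
c = (0, 11/4, 83/45, 1)
Ac = (0, 0, 143/36, 169/360)
Σ b_i: 2747/1980·1 + (-167/495)·1 + 7/4·1 + (-9/5)·1 = 1 ✓
b·c: (-167/495)·11/4 + 7/4·83/45 + (-9/5)·1 = 1/2 ✓
b·c²: (-167/495)·121/16 + 7/4·6889/2025 + (-9/5)·1 = 51907/32400 ≠ 1/3 ⇒ order 2.
b·Ac: 7/4·143/36 + (-9/5)·169/360 = 21983/3600 ≠ 1/6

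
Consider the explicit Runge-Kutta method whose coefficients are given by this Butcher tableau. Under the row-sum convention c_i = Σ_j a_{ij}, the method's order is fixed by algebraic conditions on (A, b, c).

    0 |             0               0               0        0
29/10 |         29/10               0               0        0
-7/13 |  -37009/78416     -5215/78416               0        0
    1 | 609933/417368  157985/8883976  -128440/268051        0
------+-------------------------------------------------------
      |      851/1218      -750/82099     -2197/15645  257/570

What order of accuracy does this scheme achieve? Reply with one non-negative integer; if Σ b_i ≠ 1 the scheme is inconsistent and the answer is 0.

4

b = (851/1218, -750/82099, -2197/15645, 257/570)
c = (0, 29/10, -7/13, 1)
Ac = (0, 0, -1043/5408, 1273/4112)
Σ b_i: 851/1218·1 + (-750/82099)·1 + (-2197/15645)·1 + 257/570·1 = 1 ✓
b·c: (-750/82099)·29/10 + (-2197/15645)·(-7/13) + 257/570·1 = 1/2 ✓
b·c²: (-750/82099)·841/100 + (-2197/15645)·49/169 + 257/570·1 = 1/3 ✓
b·Ac: (-2197/15645)·(-1043/5408) + 257/570·1273/4112 = 1/6 ✓
b·c³: (-750/82099)·24389/1000 + (-2197/15645)·(-343/2197) + 257/570·1 = 1/4 ✓
b·(c∘Ac): (-2197/15645)·7301/70304 + 257/570·1273/4112 = 1/8 ✓
b·Ac²: (-2197/15645)·(-30247/54080) + 257/570·437/41120 = 1/12 ✓
b·A²c: 257/570·95/1028 = 1/24 ✓; 4 stages ⇒ order 4.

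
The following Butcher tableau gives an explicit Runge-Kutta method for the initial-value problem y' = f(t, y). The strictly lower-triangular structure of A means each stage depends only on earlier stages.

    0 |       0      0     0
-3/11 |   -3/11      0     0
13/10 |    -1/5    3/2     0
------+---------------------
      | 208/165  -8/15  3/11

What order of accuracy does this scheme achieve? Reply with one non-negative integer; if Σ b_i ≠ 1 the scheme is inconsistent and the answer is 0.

2

b = (208/165, -8/15, 3/11)
c = (0, -3/11, 13/10)
Ac = (0, 0, -9/22)
Σ b_i: 208/165·1 + (-8/15)·1 + 3/11·1 = 1 ✓
b·c: (-8/15)·(-3/11) + 3/11·13/10 = 1/2 ✓
b·c²: (-8/15)·9/121 + 3/11·169/100 = 5097/12100 ≠ 1/3 ⇒ order 2.
b·Ac: 3/11·(-9/22) = -27/242 ≠ 1/6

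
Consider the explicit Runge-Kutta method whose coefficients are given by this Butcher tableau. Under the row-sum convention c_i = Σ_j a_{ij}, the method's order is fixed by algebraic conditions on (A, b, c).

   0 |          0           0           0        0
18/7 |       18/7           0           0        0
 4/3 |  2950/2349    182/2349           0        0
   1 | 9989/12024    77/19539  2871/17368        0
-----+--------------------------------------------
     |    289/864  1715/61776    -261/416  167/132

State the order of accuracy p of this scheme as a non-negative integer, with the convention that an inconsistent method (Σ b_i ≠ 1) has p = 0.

4

b = (289/864, 1715/61776, -261/416, 167/132)
c = (0, 18/7, 4/3, 1)
Ac = (0, 0, 52/261, 77/334)
Σ b_i: 289/864·1 + 1715/61776·1 + (-261/416)·1 + 167/132·1 = 1 ✓
b·c: 1715/61776·18/7 + (-261/416)·4/3 + 167/132·1 = 1/2 ✓
b·c²: 1715/61776·324/49 + (-261/416)·16/9 + 167/132·1 = 1/3 ✓
b·Ac: (-261/416)·52/261 + 167/132·77/334 = 1/6 ✓
b·c³: 1715/61776·5832/343 + (-261/416)·64/27 + 167/132·1 = 1/4 ✓
b·(c∘Ac): (-261/416)·208/783 + 167/132·77/334 = 1/8 ✓
b·Ac²: (-261/416)·104/203 + 167/132·374/1169 = 1/12 ✓
b·A²c: 167/132·11/334 = 1/24 ✓; 4 stages ⇒ order 4.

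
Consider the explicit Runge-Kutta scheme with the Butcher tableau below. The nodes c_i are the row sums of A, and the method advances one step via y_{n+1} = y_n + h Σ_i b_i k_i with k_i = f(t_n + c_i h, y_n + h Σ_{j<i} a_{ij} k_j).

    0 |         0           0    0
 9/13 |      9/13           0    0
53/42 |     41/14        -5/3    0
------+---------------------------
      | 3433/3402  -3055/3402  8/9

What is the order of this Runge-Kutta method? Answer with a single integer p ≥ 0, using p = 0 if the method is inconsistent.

b = (3433/3402, -3055/3402, 8/9)
c = (0, 9/13, 53/42)
Ac = (0, 0, -15/13)
Σ b_i: 3433/3402·1 + (-3055/3402)·1 + 8/9·1 = 1 ✓
b·c: (-3055/3402)·9/13 + 8/9·53/42 = 1/2 ✓
b·c²: (-3055/3402)·81/169 + 8/9·2809/1764 = 101653/103194 ≠ 1/3 ⇒ order 2.
b·Ac: 8/9·(-15/13) = -40/39 ≠ 1/6

2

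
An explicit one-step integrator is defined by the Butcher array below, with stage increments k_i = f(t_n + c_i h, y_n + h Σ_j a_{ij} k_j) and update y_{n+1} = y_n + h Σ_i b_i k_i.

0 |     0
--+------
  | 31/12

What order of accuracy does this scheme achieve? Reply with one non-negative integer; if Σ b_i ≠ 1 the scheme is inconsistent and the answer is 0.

0

b = (31/12)
c = (0)
Σ b_i: 31/12·1 = 31/12 ≠ 1 ⇒ order 0.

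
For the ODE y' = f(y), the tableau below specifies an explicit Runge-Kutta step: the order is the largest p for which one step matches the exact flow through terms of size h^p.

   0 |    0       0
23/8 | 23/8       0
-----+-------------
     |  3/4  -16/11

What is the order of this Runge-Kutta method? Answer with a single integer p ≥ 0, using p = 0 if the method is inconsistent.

b = (3/4, -16/11)
c = (0, 23/8)
Σ b_i: 3/4·1 + (-16/11)·1 = -31/44 ≠ 1 ⇒ order 0.

0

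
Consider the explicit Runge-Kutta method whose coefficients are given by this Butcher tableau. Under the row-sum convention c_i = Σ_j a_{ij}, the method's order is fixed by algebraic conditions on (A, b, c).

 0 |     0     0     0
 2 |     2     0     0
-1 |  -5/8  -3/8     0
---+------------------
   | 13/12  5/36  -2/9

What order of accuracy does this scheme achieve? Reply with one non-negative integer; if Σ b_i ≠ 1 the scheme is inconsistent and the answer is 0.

b = (13/12, 5/36, -2/9)
c = (0, 2, -1)
Ac = (0, 0, -3/4)
Σ b_i: 13/12·1 + 5/36·1 + (-2/9)·1 = 1 ✓
b·c: 5/36·2 + (-2/9)·(-1) = 1/2 ✓
b·c²: 5/36·4 + (-2/9)·1 = 1/3 ✓
b·Ac: (-2/9)·(-3/4) = 1/6 ✓; 3 stages ⇒ order 3.

3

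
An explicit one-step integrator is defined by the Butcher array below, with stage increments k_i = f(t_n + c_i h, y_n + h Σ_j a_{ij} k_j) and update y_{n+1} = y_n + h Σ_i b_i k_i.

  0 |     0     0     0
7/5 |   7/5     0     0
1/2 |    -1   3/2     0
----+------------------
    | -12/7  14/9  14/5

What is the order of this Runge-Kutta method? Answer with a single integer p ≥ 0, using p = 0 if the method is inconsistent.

0

b = (-12/7, 14/9, 14/5)
c = (0, 7/5, 1/2)
Ac = (0, 0, 21/10)
Σ b_i: (-12/7)·1 + 14/9·1 + 14/5·1 = 832/315 ≠ 1 ⇒ order 0.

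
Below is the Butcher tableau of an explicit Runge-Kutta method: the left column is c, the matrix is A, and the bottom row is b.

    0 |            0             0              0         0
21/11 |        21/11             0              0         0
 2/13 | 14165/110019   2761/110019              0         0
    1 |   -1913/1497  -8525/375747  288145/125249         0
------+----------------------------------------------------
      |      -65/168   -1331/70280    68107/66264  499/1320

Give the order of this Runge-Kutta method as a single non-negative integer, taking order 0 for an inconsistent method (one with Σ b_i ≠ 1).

b = (-65/168, -1331/70280, 68107/66264, 499/1320)
c = (0, 21/11, 2/13, 1)
Ac = (0, 0, 251/5239, 155/499)
Σ b_i: (-65/168)·1 + (-1331/70280)·1 + 68107/66264·1 + 499/1320·1 = 1 ✓
b·c: (-1331/70280)·21/11 + 68107/66264·2/13 + 499/1320·1 = 1/2 ✓
b·c²: (-1331/70280)·441/121 + 68107/66264·4/169 + 499/1320·1 = 1/3 ✓
b·Ac: 68107/66264·251/5239 + 499/1320·155/499 = 1/6 ✓
b·c³: (-1331/70280)·9261/1331 + 68107/66264·8/2197 + 499/1320·1 = 1/4 ✓
b·(c∘Ac): 68107/66264·502/68107 + 499/1320·155/499 = 1/8 ✓
b·Ac²: 68107/66264·5271/57629 + 499/1320·(-155/5489) = 1/12 ✓
b·A²c: 499/1320·55/499 = 1/24 ✓; 4 stages ⇒ order 4.

4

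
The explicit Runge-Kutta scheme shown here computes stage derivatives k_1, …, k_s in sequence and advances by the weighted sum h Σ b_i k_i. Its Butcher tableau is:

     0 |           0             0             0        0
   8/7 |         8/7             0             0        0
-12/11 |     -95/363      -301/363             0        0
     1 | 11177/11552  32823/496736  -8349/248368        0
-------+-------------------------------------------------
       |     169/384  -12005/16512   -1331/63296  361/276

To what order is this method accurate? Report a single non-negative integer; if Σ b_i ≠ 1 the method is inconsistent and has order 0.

b = (169/384, -12005/16512, -1331/63296, 361/276)
c = (0, 8/7, -12/11, 1)
Ac = (0, 0, -344/363, 81/722)
Σ b_i: 169/384·1 + (-12005/16512)·1 + (-1331/63296)·1 + 361/276·1 = 1 ✓
b·c: (-12005/16512)·8/7 + (-1331/63296)·(-12/11) + 361/276·1 = 1/2 ✓
b·c²: (-12005/16512)·64/49 + (-1331/63296)·144/121 + 361/276·1 = 1/3 ✓
b·Ac: (-1331/63296)·(-344/363) + 361/276·81/722 = 1/6 ✓
b·c³: (-12005/16512)·512/343 + (-1331/63296)·(-1728/1331) + 361/276·1 = 1/4 ✓
b·(c∘Ac): (-1331/63296)·1376/1331 + 361/276·81/722 = 1/8 ✓
b·Ac²: (-1331/63296)·(-2752/2541) + 361/276·117/2527 = 1/12 ✓
b·A²c: 361/276·23/722 = 1/24 ✓; 4 stages ⇒ order 4.

4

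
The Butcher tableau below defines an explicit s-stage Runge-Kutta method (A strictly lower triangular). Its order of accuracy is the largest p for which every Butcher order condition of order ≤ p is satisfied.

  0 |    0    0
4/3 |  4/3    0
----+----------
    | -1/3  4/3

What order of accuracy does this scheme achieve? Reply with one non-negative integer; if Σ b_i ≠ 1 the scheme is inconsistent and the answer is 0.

b = (-1/3, 4/3)
c = (0, 4/3)
Σ b_i: (-1/3)·1 + 4/3·1 = 1 ✓
b·c: 4/3·4/3 = 16/9 ≠ 1/2 ⇒ order 1.

1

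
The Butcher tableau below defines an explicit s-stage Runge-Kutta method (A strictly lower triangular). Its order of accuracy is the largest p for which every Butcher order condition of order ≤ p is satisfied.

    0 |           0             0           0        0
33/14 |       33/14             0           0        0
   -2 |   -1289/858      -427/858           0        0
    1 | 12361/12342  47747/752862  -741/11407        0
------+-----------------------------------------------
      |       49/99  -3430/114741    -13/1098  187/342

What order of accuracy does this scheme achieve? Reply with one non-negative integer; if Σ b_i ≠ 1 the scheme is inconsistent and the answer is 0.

4

b = (49/99, -3430/114741, -13/1098, 187/342)
c = (0, 33/14, -2, 1)
Ac = (0, 0, -61/52, 19/68)
Σ b_i: 49/99·1 + (-3430/114741)·1 + (-13/1098)·1 + 187/342·1 = 1 ✓
b·c: (-3430/114741)·33/14 + (-13/1098)·(-2) + 187/342·1 = 1/2 ✓
b·c²: (-3430/114741)·1089/196 + (-13/1098)·4 + 187/342·1 = 1/3 ✓
b·Ac: (-13/1098)·(-61/52) + 187/342·19/68 = 1/6 ✓
b·c³: (-3430/114741)·35937/2744 + (-13/1098)·(-8) + 187/342·1 = 1/4 ✓
b·(c∘Ac): (-13/1098)·61/26 + 187/342·19/68 = 1/8 ✓
b·Ac²: (-13/1098)·(-2013/728) + 187/342·57/616 = 1/12 ✓
b·A²c: 187/342·57/748 = 1/24 ✓; 4 stages ⇒ order 4.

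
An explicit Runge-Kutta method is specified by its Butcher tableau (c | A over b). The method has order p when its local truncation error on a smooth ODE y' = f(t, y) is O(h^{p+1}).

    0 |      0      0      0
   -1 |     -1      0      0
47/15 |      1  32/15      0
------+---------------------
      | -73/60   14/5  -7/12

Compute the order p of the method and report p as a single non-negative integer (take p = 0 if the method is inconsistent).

1

b = (-73/60, 14/5, -7/12)
c = (0, -1, 47/15)
Ac = (0, 0, -32/15)
Σ b_i: (-73/60)·1 + 14/5·1 + (-7/12)·1 = 1 ✓
b·c: 14/5·(-1) + (-7/12)·47/15 = -833/180 ≠ 1/2 ⇒ order 1.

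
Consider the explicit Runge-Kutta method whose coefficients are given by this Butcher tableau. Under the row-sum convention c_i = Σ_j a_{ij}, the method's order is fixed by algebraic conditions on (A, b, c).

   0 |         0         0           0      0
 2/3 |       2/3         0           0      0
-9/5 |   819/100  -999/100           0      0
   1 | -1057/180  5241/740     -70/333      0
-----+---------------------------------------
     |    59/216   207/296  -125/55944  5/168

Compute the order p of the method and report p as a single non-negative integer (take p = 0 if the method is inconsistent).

4

b = (59/216, 207/296, -125/55944, 5/168)
c = (0, 2/3, -9/5, 1)
Ac = (0, 0, -333/50, 51/10)
Σ b_i: 59/216·1 + 207/296·1 + (-125/55944)·1 + 5/168·1 = 1 ✓
b·c: 207/296·2/3 + (-125/55944)·(-9/5) + 5/168·1 = 1/2 ✓
b·c²: 207/296·4/9 + (-125/55944)·81/25 + 5/168·1 = 1/3 ✓
b·Ac: (-125/55944)·(-333/50) + 5/168·51/10 = 1/6 ✓
b·c³: 207/296·8/27 + (-125/55944)·(-729/125) + 5/168·1 = 1/4 ✓
b·(c∘Ac): (-125/55944)·2997/250 + 5/168·51/10 = 1/8 ✓
b·Ac²: (-125/55944)·(-111/25) + 5/168·37/15 = 1/12 ✓
b·A²c: 5/168·7/5 = 1/24 ✓; 4 stages ⇒ order 4.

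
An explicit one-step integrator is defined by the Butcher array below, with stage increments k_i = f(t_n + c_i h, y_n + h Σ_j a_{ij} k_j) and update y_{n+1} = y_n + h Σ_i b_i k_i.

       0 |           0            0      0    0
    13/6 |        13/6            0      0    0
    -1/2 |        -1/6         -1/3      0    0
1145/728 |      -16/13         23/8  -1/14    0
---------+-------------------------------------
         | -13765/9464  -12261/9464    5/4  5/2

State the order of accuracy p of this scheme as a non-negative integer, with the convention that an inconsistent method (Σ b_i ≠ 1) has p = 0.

2

b = (-13765/9464, -12261/9464, 5/4, 5/2)
c = (0, 13/6, -1/2, 1145/728)
Ac = (0, 0, -13/18, 2105/336)
Σ b_i: (-13765/9464)·1 + (-12261/9464)·1 + 5/4·1 + 5/2·1 = 1 ✓
b·c: (-12261/9464)·13/6 + 5/4·(-1/2) + 5/2·1145/728 = 1/2 ✓
b·c²: (-12261/9464)·169/36 + 5/4·1/4 + 5/2·1311025/529984 = 1319411/3179904 ≠ 1/3 ⇒ order 2.
b·Ac: 5/4·(-13/18) + 5/2·2105/336 = 29755/2016 ≠ 1/6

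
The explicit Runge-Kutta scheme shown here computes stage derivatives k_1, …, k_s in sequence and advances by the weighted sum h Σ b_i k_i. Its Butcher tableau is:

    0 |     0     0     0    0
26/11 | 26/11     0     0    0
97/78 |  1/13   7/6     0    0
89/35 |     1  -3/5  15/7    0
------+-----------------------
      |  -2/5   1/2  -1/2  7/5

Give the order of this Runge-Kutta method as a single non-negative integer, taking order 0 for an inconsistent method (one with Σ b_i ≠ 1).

1

b = (-2/5, 1/2, -1/2, 7/5)
c = (0, 26/11, 97/78, 89/35)
Ac = (0, 0, 91/33, 12479/10010)
Σ b_i: (-2/5)·1 + 1/2·1 + (-1/2)·1 + 7/5·1 = 1 ✓
b·c: 1/2·26/11 + (-1/2)·97/78 + 7/5·89/35 = 176749/42900 ≠ 1/2 ⇒ order 1.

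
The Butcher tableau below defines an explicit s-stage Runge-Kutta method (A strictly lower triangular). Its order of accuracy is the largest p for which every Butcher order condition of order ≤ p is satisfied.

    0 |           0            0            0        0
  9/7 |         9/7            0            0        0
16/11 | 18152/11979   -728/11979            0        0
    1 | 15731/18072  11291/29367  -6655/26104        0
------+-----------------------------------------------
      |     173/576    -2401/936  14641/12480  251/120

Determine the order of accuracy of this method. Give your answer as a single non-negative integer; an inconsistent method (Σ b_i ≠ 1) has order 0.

b = (173/576, -2401/936, 14641/12480, 251/120)
c = (0, 9/7, 16/11, 1)
Ac = (0, 0, -104/1331, 31/251)
Σ b_i: 173/576·1 + (-2401/936)·1 + 14641/12480·1 + 251/120·1 = 1 ✓
b·c: (-2401/936)·9/7 + 14641/12480·16/11 + 251/120·1 = 1/2 ✓
b·c²: (-2401/936)·81/49 + 14641/12480·256/121 + 251/120·1 = 1/3 ✓
b·Ac: 14641/12480·(-104/1331) + 251/120·31/251 = 1/6 ✓
b·c³: (-2401/936)·729/343 + 14641/12480·4096/1331 + 251/120·1 = 1/4 ✓
b·(c∘Ac): 14641/12480·(-1664/14641) + 251/120·31/251 = 1/8 ✓
b·Ac²: 14641/12480·(-936/9317) + 251/120·169/1757 = 1/12 ✓
b·A²c: 251/120·5/251 = 1/24 ✓; 4 stages ⇒ order 4.

4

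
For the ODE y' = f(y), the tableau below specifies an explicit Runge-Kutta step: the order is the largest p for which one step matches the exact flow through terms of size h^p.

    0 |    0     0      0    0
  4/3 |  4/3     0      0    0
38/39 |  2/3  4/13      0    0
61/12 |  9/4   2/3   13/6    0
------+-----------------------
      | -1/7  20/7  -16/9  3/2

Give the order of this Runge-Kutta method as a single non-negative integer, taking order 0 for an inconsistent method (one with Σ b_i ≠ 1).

0

b = (-1/7, 20/7, -16/9, 3/2)
c = (0, 4/3, 38/39, 61/12)
Ac = (0, 0, 16/39, 3)
Σ b_i: (-1/7)·1 + 20/7·1 + (-16/9)·1 + 3/2·1 = 307/126 ≠ 1 ⇒ order 0.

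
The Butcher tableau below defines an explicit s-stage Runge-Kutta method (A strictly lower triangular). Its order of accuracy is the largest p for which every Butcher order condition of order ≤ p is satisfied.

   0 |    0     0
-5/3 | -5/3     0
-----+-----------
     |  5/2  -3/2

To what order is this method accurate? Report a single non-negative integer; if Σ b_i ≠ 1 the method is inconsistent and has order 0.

1

b = (5/2, -3/2)
c = (0, -5/3)
Σ b_i: 5/2·1 + (-3/2)·1 = 1 ✓
b·c: (-3/2)·(-5/3) = 5/2 ≠ 1/2 ⇒ order 1.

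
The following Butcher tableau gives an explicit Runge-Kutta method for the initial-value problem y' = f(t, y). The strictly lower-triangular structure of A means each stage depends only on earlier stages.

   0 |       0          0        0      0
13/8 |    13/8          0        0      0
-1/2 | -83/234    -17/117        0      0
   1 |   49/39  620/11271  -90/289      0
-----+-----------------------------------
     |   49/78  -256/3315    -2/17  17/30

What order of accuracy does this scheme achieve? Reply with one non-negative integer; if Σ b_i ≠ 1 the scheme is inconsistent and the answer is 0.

4

b = (49/78, -256/3315, -2/17, 17/30)
c = (0, 13/8, -1/2, 1)
Ac = (0, 0, -17/72, 25/102)
Σ b_i: 49/78·1 + (-256/3315)·1 + (-2/17)·1 + 17/30·1 = 1 ✓
b·c: (-256/3315)·13/8 + (-2/17)·(-1/2) + 17/30·1 = 1/2 ✓
b·c²: (-256/3315)·169/64 + (-2/17)·1/4 + 17/30·1 = 1/3 ✓
b·Ac: (-2/17)·(-17/72) + 17/30·25/102 = 1/6 ✓
b·c³: (-256/3315)·2197/512 + (-2/17)·(-1/8) + 17/30·1 = 1/4 ✓
b·(c∘Ac): (-2/17)·17/144 + 17/30·25/102 = 1/8 ✓
b·Ac²: (-2/17)·(-221/576) + 17/30·55/816 = 1/12 ✓
b·A²c: 17/30·5/68 = 1/24 ✓; 4 stages ⇒ order 4.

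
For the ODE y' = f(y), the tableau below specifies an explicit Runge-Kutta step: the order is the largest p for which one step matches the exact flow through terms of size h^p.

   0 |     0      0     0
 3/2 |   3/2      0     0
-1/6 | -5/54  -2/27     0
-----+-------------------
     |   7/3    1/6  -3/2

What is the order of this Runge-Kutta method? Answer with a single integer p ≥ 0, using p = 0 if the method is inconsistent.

3

b = (7/3, 1/6, -3/2)
c = (0, 3/2, -1/6)
Ac = (0, 0, -1/9)
Σ b_i: 7/3·1 + 1/6·1 + (-3/2)·1 = 1 ✓
b·c: 1/6·3/2 + (-3/2)·(-1/6) = 1/2 ✓
b·c²: 1/6·9/4 + (-3/2)·1/36 = 1/3 ✓
b·Ac: (-3/2)·(-1/9) = 1/6 ✓; 3 stages ⇒ order 3.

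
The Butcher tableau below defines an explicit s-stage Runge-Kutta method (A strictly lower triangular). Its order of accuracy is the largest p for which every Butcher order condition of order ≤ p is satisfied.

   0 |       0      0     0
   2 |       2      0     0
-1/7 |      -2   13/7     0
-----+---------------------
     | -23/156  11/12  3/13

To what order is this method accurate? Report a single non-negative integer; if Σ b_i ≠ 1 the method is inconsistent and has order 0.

b = (-23/156, 11/12, 3/13)
c = (0, 2, -1/7)
Ac = (0, 0, 26/7)
Σ b_i: (-23/156)·1 + 11/12·1 + 3/13·1 = 1 ✓
b·c: 11/12·2 + 3/13·(-1/7) = 983/546 ≠ 1/2 ⇒ order 1.

1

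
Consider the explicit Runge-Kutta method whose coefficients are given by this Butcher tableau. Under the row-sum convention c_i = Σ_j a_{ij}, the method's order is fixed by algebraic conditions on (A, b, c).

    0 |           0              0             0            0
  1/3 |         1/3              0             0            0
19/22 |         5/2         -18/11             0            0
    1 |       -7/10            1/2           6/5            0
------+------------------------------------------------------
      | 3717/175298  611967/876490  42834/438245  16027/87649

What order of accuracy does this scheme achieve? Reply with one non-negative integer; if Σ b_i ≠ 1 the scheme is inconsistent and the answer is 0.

b = (3717/175298, 611967/876490, 42834/438245, 16027/87649)
c = (0, 1/3, 19/22, 1)
Ac = (0, 0, -6/11, 397/330)
Σ b_i: 3717/175298·1 + 611967/876490·1 + 42834/438245·1 + 16027/87649·1 = 1 ✓
b·c: 611967/876490·1/3 + 42834/438245·19/22 + 16027/87649·1 = 1/2 ✓
b·c²: 611967/876490·1/9 + 42834/438245·361/484 + 16027/87649·1 = 1/3 ✓
b·Ac: 42834/438245·(-6/11) + 16027/87649·397/330 = 1/6 ✓
b·c³: 611967/876490·1/27 + 42834/438245·6859/10648 + 16027/87649·1 = 9429521/34709004 ≠ 1/4 ⇒ order 3.
b·(c∘Ac): 42834/438245·(-57/121) + 16027/87649·397/330 = 457361/2629470 ≠ 1/8
b·Ac²: 42834/438245·(-2/11) + 16027/87649·5176/5445 = 1354084/8677251 ≠ 1/12
b·A²c: 16027/87649·(-36/55) = -52452/438245 ≠ 1/24

3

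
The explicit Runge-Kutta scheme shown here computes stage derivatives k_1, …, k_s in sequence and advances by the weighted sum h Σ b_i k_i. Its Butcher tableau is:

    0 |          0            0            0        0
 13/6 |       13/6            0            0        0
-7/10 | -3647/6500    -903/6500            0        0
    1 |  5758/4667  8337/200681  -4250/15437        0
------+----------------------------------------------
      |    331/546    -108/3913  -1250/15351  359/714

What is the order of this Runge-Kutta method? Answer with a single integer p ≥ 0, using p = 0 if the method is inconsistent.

4

b = (331/546, -108/3913, -1250/15351, 359/714)
c = (0, 13/6, -7/10, 1)
Ac = (0, 0, -301/1000, 203/718)
Σ b_i: 331/546·1 + (-108/3913)·1 + (-1250/15351)·1 + 359/714·1 = 1 ✓
b·c: (-108/3913)·13/6 + (-1250/15351)·(-7/10) + 359/714·1 = 1/2 ✓
b·c²: (-108/3913)·169/36 + (-1250/15351)·49/100 + 359/714·1 = 1/3 ✓
b·Ac: (-1250/15351)·(-301/1000) + 359/714·203/718 = 1/6 ✓
b·c³: (-108/3913)·2197/216 + (-1250/15351)·(-343/1000) + 359/714·1 = 1/4 ✓
b·(c∘Ac): (-1250/15351)·2107/10000 + 359/714·203/718 = 1/8 ✓
b·Ac²: (-1250/15351)·(-3913/6000) + 359/714·259/4308 = 1/12 ✓
b·A²c: 359/714·119/1436 = 1/24 ✓; 4 stages ⇒ order 4.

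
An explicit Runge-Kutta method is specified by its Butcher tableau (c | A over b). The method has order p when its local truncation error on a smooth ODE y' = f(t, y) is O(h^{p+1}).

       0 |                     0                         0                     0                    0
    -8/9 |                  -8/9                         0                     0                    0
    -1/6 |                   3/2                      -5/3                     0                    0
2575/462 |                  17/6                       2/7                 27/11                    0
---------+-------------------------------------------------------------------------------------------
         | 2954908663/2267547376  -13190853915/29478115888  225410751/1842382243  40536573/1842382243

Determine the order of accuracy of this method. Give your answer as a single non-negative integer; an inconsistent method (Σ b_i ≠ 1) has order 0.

3

b = (2954908663/2267547376, -13190853915/29478115888, 225410751/1842382243, 40536573/1842382243)
c = (0, -8/9, -1/6, 2575/462)
Ac = (0, 0, 40/27, -919/1386)
Σ b_i: 2954908663/2267547376·1 + (-13190853915/29478115888)·1 + 225410751/1842382243·1 + 40536573/1842382243·1 = 1 ✓
b·c: (-13190853915/29478115888)·(-8/9) + 225410751/1842382243·(-1/6) + 40536573/1842382243·2575/462 = 1/2 ✓
b·c²: (-13190853915/29478115888)·64/81 + 225410751/1842382243·1/36 + 40536573/1842382243·6630625/213444 = 1/3 ✓
b·Ac: 225410751/1842382243·40/27 + 40536573/1842382243·(-919/1386) = 1/6 ✓
b·c³: (-13190853915/29478115888)·(-512/729) + 225410751/1842382243·(-1/216) + 40536573/1842382243·17073859375/98611128 = 1214874234397/294639437169 ≠ 1/4 ⇒ order 3.
b·(c∘Ac): 225410751/1842382243·(-20/81) + 40536573/1842382243·(-2366425/640332) = -568979515/5101981596 ≠ 1/8
b·Ac²: 225410751/1842382243·(-320/243) + 40536573/1842382243·7333/24948 = -2367046237/15305944788 ≠ 1/12
b·A²c: 40536573/1842382243·40/11 = 147405720/1842382243 ≠ 1/24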